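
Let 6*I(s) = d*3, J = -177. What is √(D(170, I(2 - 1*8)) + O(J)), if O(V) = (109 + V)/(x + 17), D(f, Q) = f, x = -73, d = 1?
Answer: √33558/14 ≈ 13.085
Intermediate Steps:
I(s) = ½ (I(s) = (1*3)/6 = (⅙)*3 = ½)
O(V) = -109/56 - V/56 (O(V) = (109 + V)/(-73 + 17) = (109 + V)/(-56) = (109 + V)*(-1/56) = -109/56 - V/56)
√(D(170, I(2 - 1*8)) + O(J)) = √(170 + (-109/56 - 1/56*(-177))) = √(170 + (-109/56 + 177/56)) = √(170 + 17/14) = √(2397/14) = √33558/14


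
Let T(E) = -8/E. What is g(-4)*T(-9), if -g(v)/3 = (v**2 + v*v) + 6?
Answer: -304/3 ≈ -101.33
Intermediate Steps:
g(v) = -18 - 6*v**2 (g(v) = -3*((v**2 + v*v) + 6) = -3*((v**2 + v**2) + 6) = -3*(2*v**2 + 6) = -3*(6 + 2*v**2) = -18 - 6*v**2)
g(-4)*T(-9) = (-18 - 6*(-4)**2)*(-8/(-9)) = (-18 - 6*16)*(-8*(-1/9)) = (-18 - 96)*(8/9) = -114*8/9 = -304/3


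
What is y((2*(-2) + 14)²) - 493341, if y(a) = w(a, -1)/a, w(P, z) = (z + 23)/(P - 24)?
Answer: -1874695789/3800 ≈ -4.9334e+5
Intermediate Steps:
w(P, z) = (23 + z)/(-24 + P)
y(a) = 22/(a*(-24 + a)) (y(a) = ((23 - 1)/(-24 + a))/a = (22/(-24 + a))/a = 22/(a*(-24 + a)))
y((2*(-2) + 14)²) - 493341 = 22/(((2*(-2) + 14)²)*(-24 + (2*(-2) + 14)²)) - 493341 = 22/(((-4 + 14)²)*(-24 + (-4 + 14)²)) - 493341 = 22/((10²)*(-24 + 10²)) - 493341 = 22/(100*(-24 + 100)) - 493341 = 22*(1/100)/76 - 493341 = 22*(1/100)*(1/76) - 493341 = 11/3800 - 493341 = -1874695789/3800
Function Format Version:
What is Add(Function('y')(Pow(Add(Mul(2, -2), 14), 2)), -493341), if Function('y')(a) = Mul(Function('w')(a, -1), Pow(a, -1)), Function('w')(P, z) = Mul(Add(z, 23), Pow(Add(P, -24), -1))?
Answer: Rational(-1874695789, 3800) ≈ -4.9334e+5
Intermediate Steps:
Function('w')(P, z) = Mul(Pow(Add(-24, P), -1), Add(23, z)) (Function('w')(P, z) = Mul(Add(23, z), Pow(Add(-24, P), -1)) = Mul(Pow(Add(-24, P), -1), Add(23, z)))
Function('y')(a) = Mul(22, Pow(a, -1), Pow(Add(-24, a), -1)) (Function('y')(a) = Mul(Mul(Pow(Add(-24, a), -1), Add(23, -1)), Pow(a, -1)) = Mul(Mul(Pow(Add(-24, a), -1), 22), Pow(a, -1)) = Mul(Mul(22, Pow(Add(-24, a), -1)), Pow(a, -1)) = Mul(22, Pow(a, -1), Pow(Add(-24, a), -1)))
Add(Function('y')(Pow(Add(Mul(2, -2), 14), 2)), -493341) = Add(Mul(22, Pow(Pow(Add(Mul(2, -2), 14), 2), -1), Pow(Add(-24, Pow(Add(Mul(2, -2), 14), 2)), -1)), -493341) = Add(Mul(22, Pow(Pow(Add(-4, 14), 2), -1), Pow(Add(-24, Pow(Add(-4, 14), 2)), -1)), -493341) = Add(Mul(22, Pow(Pow(10, 2), -1), Pow(Add(-24, Pow(10, 2)), -1)), -493341) = Add(Mul(22, Pow(100, -1), Pow(Add(-24, 100), -1)), -493341) = Add(Mul(22, Rational(1, 100), Pow(76, -1)), -493341) = Add(Mul(22, Rational(1, 100), Rational(1, 76)), -493341) = Add(Rational(11, 3800), -493341) = Rational(-1874695789, 3800)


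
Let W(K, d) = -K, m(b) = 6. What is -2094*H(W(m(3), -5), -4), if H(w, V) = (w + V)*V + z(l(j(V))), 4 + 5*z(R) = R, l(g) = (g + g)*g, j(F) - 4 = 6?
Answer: -829224/5 ≈ -1.6584e+5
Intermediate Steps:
j(F) = 10 (j(F) = 4 + 6 = 10)
l(g) = 2*g² (l(g) = (2*g)*g = 2*g²)
z(R) = -⅘ + R/5
H(w, V) = 196/5 + V*(V + w) (H(w, V) = (w + V)*V + (-⅘ + (2*10²)/5) = (V + w)*V + (-⅘ + (2*100)/5) = V*(V + w) + (-⅘ + (⅕)*200) = V*(V + w) + (-⅘ + 40) = V*(V + w) + 196/5 = 196/5 + V*(V + w))
-2094*H(W(m(3), -5), -4) = -2094*(196/5 + (-4)² - (-4)*6) = -2094*(196/5 + 16 - 4*(-6)) = -2094*(196/5 + 16 + 24) = -2094*396/5 = -829224/5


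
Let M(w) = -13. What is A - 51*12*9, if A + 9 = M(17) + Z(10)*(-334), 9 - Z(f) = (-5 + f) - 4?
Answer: -8202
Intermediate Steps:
Z(f) = 18 - f (Z(f) = 9 - ((-5 + f) - 4) = 9 - (-9 + f) = 9 + (9 - f) = 18 - f)
A = -2694 (A = -9 + (-13 + (18 - 1*10)*(-334)) = -9 + (-13 + (18 - 10)*(-334)) = -9 + (-13 + 8*(-334)) = -9 + (-13 - 2672) = -9 - 2685 = -2694)
A - 51*12*9 = -2694 - 51*12*9 = -2694 - 612*9 = -2694 - 1*5508 = -2694 - 5508 = -8202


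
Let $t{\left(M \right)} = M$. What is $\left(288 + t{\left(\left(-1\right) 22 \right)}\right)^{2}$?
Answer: $70756$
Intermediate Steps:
$\left(288 + t{\left(\left(-1\right) 22 \right)}\right)^{2} = \left(288 - 22\right)^{2} = 266^{2} = 70756$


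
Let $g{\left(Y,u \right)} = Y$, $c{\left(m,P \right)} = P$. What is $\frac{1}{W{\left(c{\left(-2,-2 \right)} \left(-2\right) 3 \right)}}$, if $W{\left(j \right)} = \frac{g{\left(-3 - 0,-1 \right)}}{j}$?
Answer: $-4$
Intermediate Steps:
$W{\left(j \right)} = - \frac{3}{j}$ ($W{\left(j \right)} = \frac{-3 - 0}{j} = \frac{-3 + 0}{j} = - \frac{3}{j}$)
$\frac{1}{W{\left(c{\left(-2,-2 \right)} \left(-2\right) 3 \right)}} = \frac{1}{\left(-3\right) \frac{1}{\left(-2\right) \left(-2\right) 3}} = \frac{1}{\left(-3\right) \frac{1}{4 \cdot 3}} = \frac{1}{\left(-3\right) \frac{1}{12}} = \frac{1}{- \frac{1}{4}} = -4$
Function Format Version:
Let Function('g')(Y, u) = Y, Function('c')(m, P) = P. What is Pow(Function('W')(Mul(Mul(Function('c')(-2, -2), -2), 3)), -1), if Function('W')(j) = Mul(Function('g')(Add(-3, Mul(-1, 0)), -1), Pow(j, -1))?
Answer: -4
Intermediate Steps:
Function('W')(j) = Mul(-3, Pow(j, -1)) (Function('W')(j) = Mul(Add(-3, Mul(-1, 0)), Pow(j, -1)) = Mul(Add(-3, 0), Pow(j, -1)) = Mul(-3, Pow(j, -1)))
Pow(Function('W')(Mul(Mul(Function('c')(-2, -2), -2), 3)), -1) = Pow(Mul(-3, Pow(Mul(Mul(-2, -2), 3), -1)), -1) = Pow(Mul(-3, Pow(Mul(4, 3), -1)), -1) = Pow(Mul(-3, Pow(12, -1)), -1) = Pow(Mul(-3, Rational(1, 12)), -1) = Pow(Rational(-1, 4), -1) = -4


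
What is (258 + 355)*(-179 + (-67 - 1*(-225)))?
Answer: -12873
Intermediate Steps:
(258 + 355)*(-179 + (-67 - 1*(-225))) = 613*(-179 + (-67 + 225)) = 613*(-179 + 158) = 613*(-21) = -12873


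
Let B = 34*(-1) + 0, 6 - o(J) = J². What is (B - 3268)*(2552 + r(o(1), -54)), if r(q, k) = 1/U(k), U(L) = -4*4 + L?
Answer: -294932989/35 ≈ -8.4267e+6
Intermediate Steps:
U(L) = -16 + L
o(J) = 6 - J²
r(q, k) = 1/(-16 + k)
B = -34 (B = -34 + 0 = -34)
(B - 3268)*(2552 + r(o(1), -54)) = (-34 - 3268)*(2552 + 1/(-16 - 54)) = -3302*(2552 + 1/(-70)) = -3302*(2552 - 1/70) = -3302*178639/70 = -294932989/35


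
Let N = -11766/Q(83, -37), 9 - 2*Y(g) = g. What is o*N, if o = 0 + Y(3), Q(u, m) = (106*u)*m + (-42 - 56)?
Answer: 17649/162812 ≈ 0.10840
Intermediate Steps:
Q(u, m) = -98 + 106*m*u (Q(u, m) = 106*m*u - 98 = -98 + 106*m*u)
Y(g) = 9/2 - g/2
N = 5883/162812 (N = -11766/(-98 + 106*(-37)*83) = -11766/(-98 - 325526) = -11766/(-325624) = -11766*(-1/325624) = 5883/162812 ≈ 0.036134)
o = 3 (o = 0 + (9/2 - 1/2*3) = 0 + (9/2 - 3/2) = 0 + 3 = 3)
o*N = 3*(5883/162812) = 17649/162812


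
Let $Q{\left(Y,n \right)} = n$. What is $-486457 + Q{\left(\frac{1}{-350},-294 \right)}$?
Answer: $-486751$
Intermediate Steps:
$-486457 + Q{\left(\frac{1}{-350},-294 \right)} = -486457 - 294 = -486751$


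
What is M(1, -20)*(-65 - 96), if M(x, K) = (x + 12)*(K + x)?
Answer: 39767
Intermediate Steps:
M(x, K) = (12 + x)*(K + x)
M(1, -20)*(-65 - 96) = (1**2 + 12*(-20) + 12*1 - 20*1)*(-65 - 96) = (1 - 240 + 12 - 20)*(-161) = -247*(-161) = 39767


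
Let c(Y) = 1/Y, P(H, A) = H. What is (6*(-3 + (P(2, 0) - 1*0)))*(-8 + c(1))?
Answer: 42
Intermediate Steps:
(6*(-3 + (P(2, 0) - 1*0)))*(-8 + c(1)) = (6*(-3 + (2 - 1*0)))*(-8 + 1/1) = (6*(-3 + (2 + 0)))*(-8 + 1) = (6*(-3 + 2))*(-7) = (6*(-1))*(-7) = -6*(-7) = 42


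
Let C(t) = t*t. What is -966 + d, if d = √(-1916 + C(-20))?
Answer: -966 + 2*I*√379 ≈ -966.0 + 38.936*I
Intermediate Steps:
C(t) = t²
d = 2*I*√379 (d = √(-1916 + (-20)²) = √(-1916 + 400) = √(-1516) = 2*I*√379 ≈ 38.936*I)
-966 + d = -966 + 2*I*√379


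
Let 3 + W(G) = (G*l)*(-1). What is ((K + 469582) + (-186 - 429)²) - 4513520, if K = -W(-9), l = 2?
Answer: -3665728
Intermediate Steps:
W(G) = -3 - 2*G (W(G) = -3 + (G*2)*(-1) = -3 + (2*G)*(-1) = -3 - 2*G)
K = -15 (K = -(-3 - 2*(-9)) = -(-3 + 18) = -1*15 = -15)
((K + 469582) + (-186 - 429)²) - 4513520 = ((-15 + 469582) + (-186 - 429)²) - 4513520 = (469567 + (-615)²) - 4513520 = (469567 + 378225) - 4513520 = 847792 - 4513520 = -3665728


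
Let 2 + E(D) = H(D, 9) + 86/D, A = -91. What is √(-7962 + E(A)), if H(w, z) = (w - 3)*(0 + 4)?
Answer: I*√69071366/91 ≈ 91.329*I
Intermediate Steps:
H(w, z) = -12 + 4*w (H(w, z) = (-3 + w)*4 = -12 + 4*w)
E(D) = -14 + 4*D + 86/D (E(D) = -2 + ((-12 + 4*D) + 86/D) = -2 + (-12 + 4*D + 86/D) = -14 + 4*D + 86/D)
√(-7962 + E(A)) = √(-7962 + (-14 + 4*(-91) + 86/(-91))) = √(-7962 + (-14 - 364 + 86*(-1/91))) = √(-7962 + (-14 - 364 - 86/91)) = √(-7962 - 34484/91) = √(-759026/91) = I*√69071366/91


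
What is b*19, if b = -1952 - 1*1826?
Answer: -71782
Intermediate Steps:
b = -3778 (b = -1952 - 1826 = -3778)
b*19 = -3778*19 = -71782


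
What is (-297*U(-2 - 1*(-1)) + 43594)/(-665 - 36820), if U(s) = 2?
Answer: -8600/7497 ≈ -1.1471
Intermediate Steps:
(-297*U(-2 - 1*(-1)) + 43594)/(-665 - 36820) = (-297*2 + 43594)/(-665 - 36820) = (-594 + 43594)/(-37485) = 43000*(-1/37485) = -8600/7497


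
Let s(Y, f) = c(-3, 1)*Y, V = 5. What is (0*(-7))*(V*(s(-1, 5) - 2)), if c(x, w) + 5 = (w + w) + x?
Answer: 0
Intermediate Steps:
c(x, w) = -5 + x + 2*w (c(x, w) = -5 + ((w + w) + x) = -5 + (2*w + x) = -5 + (x + 2*w) = -5 + x + 2*w)
s(Y, f) = -6*Y (s(Y, f) = (-5 - 3 + 2*1)*Y = (-5 - 3 + 2)*Y = -6*Y)
(0*(-7))*(V*(s(-1, 5) - 2)) = (0*(-7))*(5*(-6*(-1) - 2)) = 0*(5*(6 - 2)) = 0*(5*4) = 0*20 = 0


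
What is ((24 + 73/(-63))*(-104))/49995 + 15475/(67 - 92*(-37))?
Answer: 16073973133/3644185545 ≈ 4.4109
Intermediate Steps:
((24 + 73/(-63))*(-104))/49995 + 15475/(67 - 92*(-37)) = ((24 + 73*(-1/63))*(-104))*(1/49995) + 15475/(67 + 3404) = ((24 - 73/63)*(-104))*(1/49995) + 15475/3471 = ((1439/63)*(-104))*(1/49995) + 15475*(1/3471) = -149656/63*1/49995 + 15475/3471 = -149656/3149685 + 15475/3471 = 16073973133/3644185545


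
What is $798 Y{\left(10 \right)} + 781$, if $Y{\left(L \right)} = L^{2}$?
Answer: $80581$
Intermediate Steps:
$798 Y{\left(10 \right)} + 781 = 798 \cdot 10^{2} + 781 = 798 \cdot 100 + 781 = 79800 + 781 = 80581$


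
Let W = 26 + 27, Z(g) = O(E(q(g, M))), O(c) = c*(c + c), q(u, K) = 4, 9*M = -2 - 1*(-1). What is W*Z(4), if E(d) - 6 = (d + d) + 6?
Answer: 42400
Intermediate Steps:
M = -1/9 (M = (-2 - 1*(-1))/9 = (-2 + 1)/9 = (1/9)*(-1) = -1/9 ≈ -0.11111)
E(d) = 12 + 2*d (E(d) = 6 + ((d + d) + 6) = 6 + (2*d + 6) = 6 + (6 + 2*d) = 12 + 2*d)
O(c) = 2*c**2 (O(c) = c*(2*c) = 2*c**2)
Z(g) = 800 (Z(g) = 2*(12 + 2*4)**2 = 2*(12 + 8)**2 = 2*20**2 = 2*400 = 800)
W = 53
W*Z(4) = 53*800 = 42400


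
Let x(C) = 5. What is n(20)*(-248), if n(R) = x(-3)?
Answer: -1240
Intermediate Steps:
n(R) = 5
n(20)*(-248) = 5*(-248) = -1240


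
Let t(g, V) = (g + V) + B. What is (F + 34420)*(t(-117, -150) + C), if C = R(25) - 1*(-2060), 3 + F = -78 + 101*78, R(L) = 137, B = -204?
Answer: 72866542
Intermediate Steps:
t(g, V) = -204 + V + g (t(g, V) = (g + V) - 204 = (V + g) - 204 = -204 + V + g)
F = 7797 (F = -3 + (-78 + 101*78) = -3 + (-78 + 7878) = -3 + 7800 = 7797)
C = 2197 (C = 137 - 1*(-2060) = 137 + 2060 = 2197)
(F + 34420)*(t(-117, -150) + C) = (7797 + 34420)*((-204 - 150 - 117) + 2197) = 42217*(-471 + 2197) = 42217*1726 = 72866542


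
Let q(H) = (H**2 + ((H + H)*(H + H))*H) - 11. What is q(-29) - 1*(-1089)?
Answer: -95637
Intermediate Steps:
q(H) = -11 + H**2 + 4*H**3 (q(H) = (H**2 + ((2*H)*(2*H))*H) - 11 = (H**2 + (4*H**2)*H) - 11 = (H**2 + 4*H**3) - 11 = -11 + H**2 + 4*H**3)
q(-29) - 1*(-1089) = (-11 + (-29)**2 + 4*(-29)**3) - 1*(-1089) = (-11 + 841 + 4*(-24389)) + 1089 = (-11 + 841 - 97556) + 1089 = -96726 + 1089 = -95637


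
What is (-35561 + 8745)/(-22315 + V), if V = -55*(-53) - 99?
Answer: 26816/19499 ≈ 1.3752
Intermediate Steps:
V = 2816 (V = 2915 - 99 = 2816)
(-35561 + 8745)/(-22315 + V) = (-35561 + 8745)/(-22315 + 2816) = -26816/(-19499) = -26816*(-1/19499) = 26816/19499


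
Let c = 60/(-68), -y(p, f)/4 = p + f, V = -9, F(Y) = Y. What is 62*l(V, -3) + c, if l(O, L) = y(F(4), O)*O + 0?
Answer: -189735/17 ≈ -11161.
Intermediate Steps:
y(p, f) = -4*f - 4*p (y(p, f) = -4*(p + f) = -4*(f + p) = -4*f - 4*p)
c = -15/17 (c = 60*(-1/68) = -15/17 ≈ -0.88235)
l(O, L) = O*(-16 - 4*O) (l(O, L) = (-4*O - 4*4)*O + 0 = (-4*O - 16)*O + 0 = (-16 - 4*O)*O + 0 = O*(-16 - 4*O) + 0 = O*(-16 - 4*O))
62*l(V, -3) + c = 62*(-4*(-9)*(4 - 9)) - 15/17 = 62*(-4*(-9)*(-5)) - 15/17 = 62*(-180) - 15/17 = -11160 - 15/17 = -189735/17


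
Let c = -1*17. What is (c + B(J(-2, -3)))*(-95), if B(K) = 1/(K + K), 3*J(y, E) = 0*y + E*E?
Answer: 9595/6 ≈ 1599.2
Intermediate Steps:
J(y, E) = E²/3 (J(y, E) = (0*y + E*E)/3 = (0 + E²)/3 = E²/3)
B(K) = 1/(2*K)
c = -17
(c + B(J(-2, -3)))*(-95) = (-17 + 1/(2*(((⅓)*(-3)²))))*(-95) = (-17 + 1/(2*(((⅓)*9))))*(-95) = (-17 + (½)/3)*(-95) = (-17 + (½)*(⅓))*(-95) = (-17 + ⅙)*(-95) = -101/6*(-95) = 9595/6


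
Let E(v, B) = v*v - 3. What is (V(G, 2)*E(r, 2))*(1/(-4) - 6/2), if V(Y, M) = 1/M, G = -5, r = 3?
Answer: -39/4 ≈ -9.7500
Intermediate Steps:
E(v, B) = -3 + v² (E(v, B) = v² - 3 = -3 + v²)
(V(G, 2)*E(r, 2))*(1/(-4) - 6/2) = ((-3 + 3²)/2)*(1/(-4) - 6/2) = ((-3 + 9)/2)*(1*(-¼) - 6*½) = ((½)*6)*(-¼ - 3) = 3*(-13/4) = -39/4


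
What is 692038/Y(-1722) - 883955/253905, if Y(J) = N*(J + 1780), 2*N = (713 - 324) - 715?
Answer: -18406881896/240041787 ≈ -76.682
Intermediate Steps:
N = -163 (N = ((713 - 324) - 715)/2 = (389 - 715)/2 = (½)*(-326) = -163)
Y(J) = -290140 - 163*J (Y(J) = -163*(J + 1780) = -163*(1780 + J) = -290140 - 163*J)
692038/Y(-1722) - 883955/253905 = 692038/(-290140 - 163*(-1722)) - 883955/253905 = 692038/(-290140 + 280686) - 883955*1/253905 = 692038/(-9454) - 176791/50781 = 692038*(-1/9454) - 176791/50781 = -346019/4727 - 176791/50781 = -18406881896/240041787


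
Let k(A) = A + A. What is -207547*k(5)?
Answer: -2075470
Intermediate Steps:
k(A) = 2*A
-207547*k(5) = -415094*5 = -207547*10 = -2075470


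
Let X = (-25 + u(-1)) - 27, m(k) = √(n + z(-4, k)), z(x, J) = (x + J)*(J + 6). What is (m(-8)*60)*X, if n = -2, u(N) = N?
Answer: -3180*√22 ≈ -14916.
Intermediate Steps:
z(x, J) = (6 + J)*(J + x) (z(x, J) = (J + x)*(6 + J) = (6 + J)*(J + x))
m(k) = √(-26 + k² + 2*k) (m(k) = √(-2 + (k² + 6*k + 6*(-4) + k*(-4))) = √(-2 + (k² + 6*k - 24 - 4*k)) = √(-2 + (-24 + k² + 2*k)) = √(-26 + k² + 2*k))
X = -53 (X = (-25 - 1) - 27 = -26 - 27 = -53)
(m(-8)*60)*X = (√(-26 + (-8)² + 2*(-8))*60)*(-53) = (√(-26 + 64 - 16)*60)*(-53) = (√22*60)*(-53) = (60*√22)*(-53) = -3180*√22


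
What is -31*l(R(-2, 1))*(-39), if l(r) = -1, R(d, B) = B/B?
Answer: -1209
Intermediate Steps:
R(d, B) = 1
-31*l(R(-2, 1))*(-39) = -31*(-1)*(-39) = 31*(-39) = -1209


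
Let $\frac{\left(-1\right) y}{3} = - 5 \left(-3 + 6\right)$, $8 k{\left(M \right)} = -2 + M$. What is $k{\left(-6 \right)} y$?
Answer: $-45$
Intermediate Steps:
$k{\left(M \right)} = - \frac{1}{4} + \frac{M}{8}$ ($k{\left(M \right)} = \frac{-2 + M}{8} = - \frac{1}{4} + \frac{M}{8}$)
$y = 45$ ($y = - 3 \left(- 5 \left(-3 + 6\right)\right) = - 3 \left(\left(-5\right) 3\right) = \left(-3\right) \left(-15\right) = 45$)
$k{\left(-6 \right)} y = \left(- \frac{1}{4} + \frac{1}{8} \left(-6\right)\right) 45 = \left(- \frac{1}{4} - \frac{3}{4}\right) 45 = \left(-1\right) 45 = -45$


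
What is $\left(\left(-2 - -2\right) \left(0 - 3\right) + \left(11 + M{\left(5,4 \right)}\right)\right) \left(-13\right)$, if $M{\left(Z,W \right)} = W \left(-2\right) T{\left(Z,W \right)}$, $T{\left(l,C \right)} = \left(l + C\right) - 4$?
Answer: $377$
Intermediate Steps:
$T{\left(l,C \right)} = -4 + C + l$ ($T{\left(l,C \right)} = \left(C + l\right) - 4 = -4 + C + l$)
$M{\left(Z,W \right)} = - 2 W \left(-4 + W + Z\right)$ ($M{\left(Z,W \right)} = W \left(-2\right) \left(-4 + W + Z\right) = - 2 W \left(-4 + W + Z\right)$)
$\left(\left(-2 - -2\right) \left(0 - 3\right) + \left(11 + M{\left(5,4 \right)}\right)\right) \left(-13\right) = \left(\left(-2 - -2\right) \left(0 - 3\right) + \left(11 + 2 \cdot 4 \left(4 - 4 - 5\right)\right)\right) \left(-13\right) = \left(\left(-2 + 2\right) \left(-3\right) + \left(11 + 2 \cdot 4 \left(4 - 4 - 5\right)\right)\right) \left(-13\right) = \left(0 \left(-3\right) + \left(11 + 2 \cdot 4 \left(-5\right)\right)\right) \left(-13\right) = \left(0 + \left(11 - 40\right)\right) \left(-13\right) = \left(0 - 29\right) \left(-13\right) = \left(-29\right) \left(-13\right) = 377$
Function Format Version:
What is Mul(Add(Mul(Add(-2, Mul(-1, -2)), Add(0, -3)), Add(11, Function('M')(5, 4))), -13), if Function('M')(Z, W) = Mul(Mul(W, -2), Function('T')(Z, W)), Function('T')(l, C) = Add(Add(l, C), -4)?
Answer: 377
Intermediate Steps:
Function('T')(l, C) = Add(-4, C, l) (Function('T')(l, C) = Add(Add(C, l), -4) = Add(-4, C, l))
Function('M')(Z, W) = Mul(-2, W, Add(-4, W, Z)) (Function('M')(Z, W) = Mul(Mul(W, -2), Add(-4, W, Z)) = Mul(Mul(-2, W), Add(-4, W, Z)) = Mul(-2, W, Add(-4, W, Z)))
Mul(Add(Mul(Add(-2, Mul(-1, -2)), Add(0, -3)), Add(11, Function('M')(5, 4))), -13) = Mul(Add(Mul(Add(-2, Mul(-1, -2)), Add(0, -3)), Add(11, Mul(2, 4, Add(4, Mul(-1, 4), Mul(-1, 5))))), -13) = Mul(Add(Mul(Add(-2, 2), -3), Add(11, Mul(2, 4, Add(4, -4, -5)))), -13) = Mul(Add(Mul(0, -3), Add(11, Mul(2, 4, -5))), -13) = Mul(Add(0, Add(11, -40)), -13) = Mul(Add(0, -29), -13) = Mul(-29, -13) = 377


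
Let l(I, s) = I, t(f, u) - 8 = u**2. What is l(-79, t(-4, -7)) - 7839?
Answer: -7918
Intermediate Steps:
t(f, u) = 8 + u**2
l(-79, t(-4, -7)) - 7839 = -79 - 7839 = -7918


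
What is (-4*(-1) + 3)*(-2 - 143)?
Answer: -1015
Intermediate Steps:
(-4*(-1) + 3)*(-2 - 143) = (4 + 3)*(-145) = 7*(-145) = -1015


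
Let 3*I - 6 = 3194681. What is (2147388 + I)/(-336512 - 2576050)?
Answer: -9636851/8737686 ≈ -1.1029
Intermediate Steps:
I = 3194687/3 (I = 2 + (⅓)*3194681 = 2 + 3194681/3 = 3194687/3 ≈ 1.0649e+6)
(2147388 + I)/(-336512 - 2576050) = (2147388 + 3194687/3)/(-336512 - 2576050) = (9636851/3)/(-2912562) = (9636851/3)*(-1/2912562) = -9636851/8737686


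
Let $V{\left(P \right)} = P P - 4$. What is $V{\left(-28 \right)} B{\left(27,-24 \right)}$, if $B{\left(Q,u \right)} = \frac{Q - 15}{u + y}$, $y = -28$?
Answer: $-180$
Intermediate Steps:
$V{\left(P \right)} = -4 + P^{2}$ ($V{\left(P \right)} = P^{2} - 4 = -4 + P^{2}$)
$B{\left(Q,u \right)} = \frac{-15 + Q}{-28 + u}$ ($B{\left(Q,u \right)} = \frac{Q - 15}{u - 28} = \frac{-15 + Q}{-28 + u}$)
$V{\left(-28 \right)} B{\left(27,-24 \right)} = \left(-4 + \left(-28\right)^{2}\right) \frac{-15 + 27}{-28 - 24} = \left(-4 + 784\right) \frac{1}{-52} \cdot 12 = 780 \left(\left(- \frac{1}{52}\right) 12\right) = 780 \left(- \frac{3}{13}\right) = -180$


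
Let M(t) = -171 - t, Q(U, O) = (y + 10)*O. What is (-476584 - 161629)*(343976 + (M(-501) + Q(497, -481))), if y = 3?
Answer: -215749819289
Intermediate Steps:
Q(U, O) = 13*O (Q(U, O) = (3 + 10)*O = 13*O)
(-476584 - 161629)*(343976 + (M(-501) + Q(497, -481))) = (-476584 - 161629)*(343976 + ((-171 - 1*(-501)) + 13*(-481))) = -638213*(343976 + ((-171 + 501) - 6253)) = -638213*(343976 + (330 - 6253)) = -638213*(343976 - 5923) = -638213*338053 = -215749819289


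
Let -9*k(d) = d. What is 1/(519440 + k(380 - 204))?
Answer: 9/4674784 ≈ 1.9252e-6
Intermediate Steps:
k(d) = -d/9
1/(519440 + k(380 - 204)) = 1/(519440 - (380 - 204)/9) = 1/(519440 - ⅑*176) = 1/(519440 - 176/9) = 1/(4674784/9) = 9/4674784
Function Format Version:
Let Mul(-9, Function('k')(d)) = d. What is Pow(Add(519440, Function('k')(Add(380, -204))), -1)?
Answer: Rational(9, 4674784) ≈ 1.9252e-6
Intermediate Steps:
Function('k')(d) = Mul(Rational(-1, 9), d)
Pow(Add(519440, Function('k')(Add(380, -204))), -1) = Pow(Add(519440, Mul(Rational(-1, 9), Add(380, -204))), -1) = Pow(Add(519440, Mul(Rational(-1, 9), 176)), -1) = Pow(Add(519440, Rational(-176, 9)), -1) = Pow(Rational(4674784, 9), -1) = Rational(9, 4674784)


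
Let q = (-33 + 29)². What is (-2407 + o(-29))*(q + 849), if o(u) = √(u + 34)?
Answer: -2082055 + 865*√5 ≈ -2.0801e+6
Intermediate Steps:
o(u) = √(34 + u)
q = 16 (q = (-4)² = 16)
(-2407 + o(-29))*(q + 849) = (-2407 + √(34 - 29))*(16 + 849) = (-2407 + √5)*865 = -2082055 + 865*√5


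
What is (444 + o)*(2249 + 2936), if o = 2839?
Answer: 17022355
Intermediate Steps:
(444 + o)*(2249 + 2936) = (444 + 2839)*(2249 + 2936) = 3283*5185 = 17022355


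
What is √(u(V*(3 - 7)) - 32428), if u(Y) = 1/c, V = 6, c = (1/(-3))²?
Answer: I*√32419 ≈ 180.05*I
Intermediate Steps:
c = ⅑ (c = (1*(-⅓))² = (-⅓)² = ⅑ ≈ 0.11111)
u(Y) = 9 (u(Y) = 1/(⅑) = 9)
√(u(V*(3 - 7)) - 32428) = √(9 - 32428) = √(-32419) = I*√32419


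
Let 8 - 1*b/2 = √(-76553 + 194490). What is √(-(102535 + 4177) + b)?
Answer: √(-106696 - 2*√117937) ≈ 327.69*I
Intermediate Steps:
b = 16 - 2*√117937 (b = 16 - 2*√(-76553 + 194490) = 16 - 2*√117937 ≈ -670.84)
√(-(102535 + 4177) + b) = √(-(102535 + 4177) + (16 - 2*√117937)) = √(-1*106712 + (16 - 2*√117937)) = √(-106712 + (16 - 2*√117937)) = √(-106696 - 2*√117937)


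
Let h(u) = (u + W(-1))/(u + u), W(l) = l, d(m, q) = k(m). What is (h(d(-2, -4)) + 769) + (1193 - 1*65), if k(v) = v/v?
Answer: 1897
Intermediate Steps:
k(v) = 1
d(m, q) = 1
h(u) = (-1 + u)/(2*u) (h(u) = (u - 1)/(u + u) = (-1 + u)/((2*u)) = (-1 + u)*(1/(2*u)) = (-1 + u)/(2*u))
(h(d(-2, -4)) + 769) + (1193 - 1*65) = ((1/2)*(-1 + 1)/1 + 769) + (1193 - 1*65) = ((1/2)*1*0 + 769) + (1193 - 65) = (0 + 769) + 1128 = 769 + 1128 = 1897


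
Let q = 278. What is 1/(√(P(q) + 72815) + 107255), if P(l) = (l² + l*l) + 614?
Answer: 107255/11503407028 - 21*√517/11503407028 ≈ 9.2822e-6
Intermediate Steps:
P(l) = 614 + 2*l² (P(l) = (l² + l²) + 614 = 2*l² + 614 = 614 + 2*l²)
1/(√(P(q) + 72815) + 107255) = 1/(√((614 + 2*278²) + 72815) + 107255) = 1/(√((614 + 2*77284) + 72815) + 107255) = 1/(√((614 + 154568) + 72815) + 107255) = 1/(√(155182 + 72815) + 107255) = 1/(√227997 + 107255) = 1/(21*√517 + 107255) = 1/(107255 + 21*√517)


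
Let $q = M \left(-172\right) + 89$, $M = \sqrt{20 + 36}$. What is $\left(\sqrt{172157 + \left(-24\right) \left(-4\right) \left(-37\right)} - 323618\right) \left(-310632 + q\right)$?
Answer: $\left(310543 + 344 \sqrt{14}\right) \left(323618 - \sqrt{168605}\right) \approx 1.0079 \cdot 10^{11}$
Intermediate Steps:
$M = 2 \sqrt{14}$ ($M = \sqrt{56} = 2 \sqrt{14} \approx 7.4833$)
$q = 89 - 344 \sqrt{14}$ ($q = 2 \sqrt{14} \left(-172\right) + 89 = - 344 \sqrt{14} + 89 = 89 - 344 \sqrt{14} \approx -1198.1$)
$\left(\sqrt{172157 + \left(-24\right) \left(-4\right) \left(-37\right)} - 323618\right) \left(-310632 + q\right) = \left(\sqrt{172157 + \left(-24\right) \left(-4\right) \left(-37\right)} - 323618\right) \left(-310632 + \left(89 - 344 \sqrt{14}\right)\right) = \left(\sqrt{172157 + 96 \left(-37\right)} - 323618\right) \left(-310543 - 344 \sqrt{14}\right) = \left(\sqrt{172157 - 3552} - 323618\right) \left(-310543 - 344 \sqrt{14}\right) = \left(\sqrt{168605} - 323618\right) \left(-310543 - 344 \sqrt{14}\right) = \left(-323618 + \sqrt{168605}\right) \left(-310543 - 344 \sqrt{14}\right)$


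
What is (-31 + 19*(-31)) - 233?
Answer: -853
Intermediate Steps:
(-31 + 19*(-31)) - 233 = (-31 - 589) - 233 = -620 - 233 = -853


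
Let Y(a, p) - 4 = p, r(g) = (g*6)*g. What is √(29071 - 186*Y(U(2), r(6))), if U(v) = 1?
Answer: 17*I*√41 ≈ 108.85*I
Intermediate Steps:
r(g) = 6*g² (r(g) = (6*g)*g = 6*g²)
Y(a, p) = 4 + p
√(29071 - 186*Y(U(2), r(6))) = √(29071 - 186*(4 + 6*6²)) = √(29071 - 186*(4 + 6*36)) = √(29071 - 186*(4 + 216)) = √(29071 - 186*220) = √(29071 - 40920) = √(-11849) = 17*I*√41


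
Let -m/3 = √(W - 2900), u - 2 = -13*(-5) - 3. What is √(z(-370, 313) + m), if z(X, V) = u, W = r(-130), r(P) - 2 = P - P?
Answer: √(64 - 9*I*√322) ≈ 10.902 - 7.4067*I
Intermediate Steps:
r(P) = 2 (r(P) = 2 + (P - P) = 2 + 0 = 2)
W = 2
u = 64 (u = 2 + (-13*(-5) - 3) = 2 + (65 - 3) = 2 + 62 = 64)
m = -9*I*√322 (m = -3*√(2 - 2900) = -9*I*√322 ≈ -161.5*I)
z(X, V) = 64
√(z(-370, 313) + m) = √(64 - 9*I*√322)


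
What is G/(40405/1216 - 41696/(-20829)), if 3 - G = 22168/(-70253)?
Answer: 36193803456/384580472911 ≈ 0.094112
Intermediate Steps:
G = 1429/431 (G = 3 - 22168/(-70253) = 3 - 22168*(-1)/70253 = 3 - 1*(-136/431) = 3 + 136/431 = 1429/431 ≈ 3.3155)
G/(40405/1216 - 41696/(-20829)) = 1429/(431*(40405/1216 - 41696/(-20829))) = 1429/(431*(40405*(1/1216) - 41696*(-1/20829))) = 1429/(431*(40405/1216 + 41696/20829)) = 1429/(431*(892298081/25328064)) = (1429/431)*(25328064/892298081) = 36193803456/384580472911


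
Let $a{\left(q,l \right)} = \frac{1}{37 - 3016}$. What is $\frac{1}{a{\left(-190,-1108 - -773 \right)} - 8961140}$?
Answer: $- \frac{2979}{26695236061} \approx -1.1159 \cdot 10^{-7}$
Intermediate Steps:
$a{\left(q,l \right)} = - \frac{1}{2979}$ ($a{\left(q,l \right)} = \frac{1}{-2979} = - \frac{1}{2979}$)
$\frac{1}{a{\left(-190,-1108 - -773 \right)} - 8961140} = \frac{1}{- \frac{1}{2979} - 8961140} = \frac{1}{- \frac{26695236061}{2979}} = - \frac{2979}{26695236061}$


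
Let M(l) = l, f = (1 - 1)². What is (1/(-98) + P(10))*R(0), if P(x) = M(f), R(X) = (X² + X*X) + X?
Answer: 0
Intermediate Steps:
R(X) = X + 2*X² (R(X) = (X² + X²) + X = 2*X² + X = X + 2*X²)
f = 0 (f = 0² = 0)
P(x) = 0
(1/(-98) + P(10))*R(0) = (1/(-98) + 0)*(0*(1 + 2*0)) = (-1/98 + 0)*(0*(1 + 0)) = -0 = -1/98*0 = 0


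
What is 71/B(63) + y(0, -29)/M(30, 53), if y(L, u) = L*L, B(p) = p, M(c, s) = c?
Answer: 71/63 ≈ 1.1270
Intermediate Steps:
y(L, u) = L**2
71/B(63) + y(0, -29)/M(30, 53) = 71/63 + 0**2/30 = 71*(1/63) + 0*(1/30) = 71/63 + 0 = 71/63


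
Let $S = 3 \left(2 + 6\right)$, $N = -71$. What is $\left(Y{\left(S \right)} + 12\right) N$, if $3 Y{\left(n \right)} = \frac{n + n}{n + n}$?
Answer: $- \frac{2627}{3} \approx -875.67$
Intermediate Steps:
$S = 24$ ($S = 3 \cdot 8 = 24$)
$Y{\left(n \right)} = \frac{1}{3}$ ($Y{\left(n \right)} = \frac{\left(n + n\right) \frac{1}{n + n}}{3} = \frac{2 n \frac{1}{2 n}}{3} = \frac{1}{3} \cdot 1 = \frac{1}{3}$)
$\left(Y{\left(S \right)} + 12\right) N = \left(\frac{1}{3} + 12\right) \left(-71\right) = \frac{37}{3} \left(-71\right) = - \frac{2627}{3}$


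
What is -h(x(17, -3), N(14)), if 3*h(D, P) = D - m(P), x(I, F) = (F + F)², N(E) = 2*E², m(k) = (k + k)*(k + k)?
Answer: 614620/3 ≈ 2.0487e+5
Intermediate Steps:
m(k) = 4*k² (m(k) = (2*k)*(2*k) = 4*k²)
x(I, F) = 4*F² (x(I, F) = (2*F)² = 4*F²)
h(D, P) = -4*P²/3 + D/3 (h(D, P) = (D - 4*P²)/3 = -4*P²/3 + D/3)
-h(x(17, -3), N(14)) = -(-4*(2*14²)²/3 + (4*(-3)²)/3) = -(-4*(2*196)²/3 + (4*9)/3) = -(-4/3*392² + (⅓)*36) = -(-4/3*153664 + 12) = -(-614656/3 + 12) = -1*(-614620/3) = 614620/3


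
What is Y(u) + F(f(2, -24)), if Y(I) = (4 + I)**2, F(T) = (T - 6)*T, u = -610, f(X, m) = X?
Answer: 367228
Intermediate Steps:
F(T) = T*(-6 + T) (F(T) = (-6 + T)*T = T*(-6 + T))
Y(u) + F(f(2, -24)) = (4 - 610)**2 + 2*(-6 + 2) = (-606)**2 + 2*(-4) = 367236 - 8 = 367228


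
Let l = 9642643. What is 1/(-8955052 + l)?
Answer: 1/687591 ≈ 1.4544e-6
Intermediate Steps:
1/(-8955052 + l) = 1/(-8955052 + 9642643) = 1/687591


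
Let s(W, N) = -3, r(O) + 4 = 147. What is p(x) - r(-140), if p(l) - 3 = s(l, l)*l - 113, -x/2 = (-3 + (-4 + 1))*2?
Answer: -325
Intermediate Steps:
r(O) = 143 (r(O) = -4 + 147 = 143)
x = 24 (x = -2*(-3 + (-4 + 1))*2 = -2*(-3 - 3)*2 = -(-12)*2 = -2*(-12) = 24)
p(l) = -110 - 3*l (p(l) = 3 + (-3*l - 113) = 3 + (-113 - 3*l) = -110 - 3*l)
p(x) - r(-140) = (-110 - 3*24) - 1*143 = (-110 - 72) - 143 = -182 - 143 = -325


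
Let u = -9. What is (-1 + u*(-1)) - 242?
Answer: -234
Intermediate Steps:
(-1 + u*(-1)) - 242 = (-1 - 9*(-1)) - 242 = (-1 + 9) - 242 = 8 - 242 = -234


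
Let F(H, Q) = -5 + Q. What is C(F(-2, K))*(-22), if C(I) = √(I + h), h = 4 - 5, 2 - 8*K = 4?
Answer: -55*I ≈ -55.0*I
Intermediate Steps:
K = -¼ (K = ¼ - ⅛*4 = ¼ - ½ = -¼ ≈ -0.25000)
h = -1
C(I) = √(-1 + I) (C(I) = √(I - 1) = √(-1 + I))
C(F(-2, K))*(-22) = √(-1 + (-5 - ¼))*(-22) = √(-1 - 21/4)*(-22) = √(-25/4)*(-22) = (5*I/2)*(-22) = -55*I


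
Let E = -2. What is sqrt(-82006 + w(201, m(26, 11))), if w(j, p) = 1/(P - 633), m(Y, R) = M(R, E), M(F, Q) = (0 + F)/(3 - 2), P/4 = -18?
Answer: I*sqrt(40759032855)/705 ≈ 286.37*I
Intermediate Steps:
P = -72 (P = 4*(-18) = -72)
M(F, Q) = F (M(F, Q) = F/1 = F*1 = F)
m(Y, R) = R
w(j, p) = -1/705 (w(j, p) = 1/(-72 - 633) = 1/(-705) = -1/705)
sqrt(-82006 + w(201, m(26, 11))) = sqrt(-82006 - 1/705) = sqrt(-57814231/705) = I*sqrt(40759032855)/705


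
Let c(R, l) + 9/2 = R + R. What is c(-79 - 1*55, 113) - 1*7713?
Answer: -15971/2 ≈ -7985.5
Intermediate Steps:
c(R, l) = -9/2 + 2*R (c(R, l) = -9/2 + (R + R) = -9/2 + 2*R)
c(-79 - 1*55, 113) - 1*7713 = (-9/2 + 2*(-79 - 1*55)) - 1*7713 = (-9/2 + 2*(-79 - 55)) - 7713 = (-9/2 + 2*(-134)) - 7713 = (-9/2 - 268) - 7713 = -545/2 - 7713 = -15971/2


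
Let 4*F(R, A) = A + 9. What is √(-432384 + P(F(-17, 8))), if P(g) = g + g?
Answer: I*√1729502/2 ≈ 657.55*I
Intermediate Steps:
F(R, A) = 9/4 + A/4 (F(R, A) = (A + 9)/4 = (9 + A)/4 = 9/4 + A/4)
P(g) = 2*g
√(-432384 + P(F(-17, 8))) = √(-432384 + 2*(9/4 + (¼)*8)) = √(-432384 + 2*(9/4 + 2)) = √(-432384 + 2*(17/4)) = √(-432384 + 17/2) = √(-864751/2) = I*√1729502/2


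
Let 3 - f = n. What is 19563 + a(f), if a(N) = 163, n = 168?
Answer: 19726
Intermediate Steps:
f = -165 (f = 3 - 1*168 = 3 - 168 = -165)
19563 + a(f) = 19563 + 163 = 19726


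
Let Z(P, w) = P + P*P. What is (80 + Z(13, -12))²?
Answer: 68644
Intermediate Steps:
Z(P, w) = P + P²
(80 + Z(13, -12))² = (80 + 13*(1 + 13))² = (80 + 13*14)² = (80 + 182)² = 262² = 68644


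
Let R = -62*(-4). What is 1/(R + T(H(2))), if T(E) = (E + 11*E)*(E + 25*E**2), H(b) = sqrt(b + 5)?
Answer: -83/7689944 + 525*sqrt(7)/7689944 ≈ 0.00016983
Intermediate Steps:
H(b) = sqrt(5 + b)
R = 248
T(E) = 12*E*(E + 25*E**2) (T(E) = (12*E)*(E + 25*E**2) = 12*E*(E + 25*E**2))
1/(R + T(H(2))) = 1/(248 + (sqrt(5 + 2))**2*(12 + 300*sqrt(5 + 2))) = 1/(248 + (sqrt(7))**2*(12 + 300*sqrt(7))) = 1/(248 + 7*(12 + 300*sqrt(7))) = 1/(248 + (84 + 2100*sqrt(7))) = 1/(332 + 2100*sqrt(7))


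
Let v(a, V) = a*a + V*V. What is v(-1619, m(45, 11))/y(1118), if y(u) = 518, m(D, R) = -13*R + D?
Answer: 2630765/518 ≈ 5078.7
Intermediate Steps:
m(D, R) = D - 13*R
v(a, V) = V² + a² (v(a, V) = a² + V² = V² + a²)
v(-1619, m(45, 11))/y(1118) = ((45 - 13*11)² + (-1619)²)/518 = ((45 - 143)² + 2621161)*(1/518) = ((-98)² + 2621161)*(1/518) = (9604 + 2621161)*(1/518) = 2630765*(1/518) = 2630765/518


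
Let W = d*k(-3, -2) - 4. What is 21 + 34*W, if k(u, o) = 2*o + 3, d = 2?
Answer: -183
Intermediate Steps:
k(u, o) = 3 + 2*o
W = -6 (W = 2*(3 + 2*(-2)) - 4 = 2*(3 - 4) - 4 = 2*(-1) - 4 = -2 - 4 = -6)
21 + 34*W = 21 + 34*(-6) = 21 - 204 = -183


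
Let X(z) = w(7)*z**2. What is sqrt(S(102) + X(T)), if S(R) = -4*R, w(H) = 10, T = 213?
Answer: sqrt(453282) ≈ 673.26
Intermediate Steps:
X(z) = 10*z**2
sqrt(S(102) + X(T)) = sqrt(-4*102 + 10*213**2) = sqrt(-408 + 10*45369) = sqrt(-408 + 453690) = sqrt(453282)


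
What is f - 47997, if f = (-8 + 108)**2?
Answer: -37997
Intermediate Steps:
f = 10000 (f = 100**2 = 10000)
f - 47997 = 10000 - 47997 = -37997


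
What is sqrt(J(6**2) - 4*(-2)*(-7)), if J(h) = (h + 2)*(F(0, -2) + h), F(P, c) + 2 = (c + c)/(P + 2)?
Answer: 2*sqrt(290) ≈ 34.059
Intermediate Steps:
F(P, c) = -2 + 2*c/(2 + P) (F(P, c) = -2 + (c + c)/(P + 2) = -2 + (2*c)/(2 + P) = -2 + 2*c/(2 + P))
J(h) = (-4 + h)*(2 + h) (J(h) = (h + 2)*(2*(-2 - 2 - 1*0)/(2 + 0) + h) = (2 + h)*(2*(-2 - 2 + 0)/2 + h) = (2 + h)*(2*(1/2)*(-4) + h) = (2 + h)*(-4 + h) = (-4 + h)*(2 + h))
sqrt(J(6**2) - 4*(-2)*(-7)) = sqrt((-8 + (6**2)**2 - 2*6**2) - 4*(-2)*(-7)) = sqrt((-8 + 36**2 - 2*36) + 8*(-7)) = sqrt((-8 + 1296 - 72) - 56) = sqrt(1216 - 56) = sqrt(1160) = 2*sqrt(290)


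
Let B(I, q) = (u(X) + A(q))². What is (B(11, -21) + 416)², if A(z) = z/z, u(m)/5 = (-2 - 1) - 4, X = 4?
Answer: 2471184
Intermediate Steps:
u(m) = -35 (u(m) = 5*((-2 - 1) - 4) = 5*(-3 - 4) = 5*(-7) = -35)
A(z) = 1
B(I, q) = 1156 (B(I, q) = (-35 + 1)² = (-34)² = 1156)
(B(11, -21) + 416)² = (1156 + 416)² = 1572² = 2471184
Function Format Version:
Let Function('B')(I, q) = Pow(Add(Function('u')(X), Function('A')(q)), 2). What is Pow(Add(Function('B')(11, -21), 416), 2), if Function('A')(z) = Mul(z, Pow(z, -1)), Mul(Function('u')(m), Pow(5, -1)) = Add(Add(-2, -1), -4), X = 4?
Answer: 2471184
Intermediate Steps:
Function('u')(m) = -35 (Function('u')(m) = Mul(5, Add(Add(-2, -1), -4)) = Mul(5, Add(-3, -4)) = Mul(5, -7) = -35)
Function('A')(z) = 1
Function('B')(I, q) = 1156 (Function('B')(I, q) = Pow(Add(-35, 1), 2) = Pow(-34, 2) = 1156)
Pow(Add(Function('B')(11, -21), 416), 2) = Pow(Add(1156, 416), 2) = Pow(1572, 2) = 2471184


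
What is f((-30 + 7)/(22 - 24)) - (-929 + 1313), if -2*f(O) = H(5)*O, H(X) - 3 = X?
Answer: -430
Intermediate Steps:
H(X) = 3 + X
f(O) = -4*O (f(O) = -(3 + 5)*O/2 = -4*O)
f((-30 + 7)/(22 - 24)) - (-929 + 1313) = -4*(-30 + 7)/(22 - 24) - (-929 + 1313) = -(-92)/(-2) - 1*384 = -(-92)*(-1)/2 - 384 = -4*23/2 - 384 = -46 - 384 = -430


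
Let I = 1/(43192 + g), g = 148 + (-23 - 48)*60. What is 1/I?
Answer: 39080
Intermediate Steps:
g = -4112 (g = 148 - 71*60 = 148 - 4260 = -4112)
I = 1/39080 (I = 1/(43192 - 4112) = 1/39080 ≈ 2.5589e-5)
1/I = 1/(1/39080) = 39080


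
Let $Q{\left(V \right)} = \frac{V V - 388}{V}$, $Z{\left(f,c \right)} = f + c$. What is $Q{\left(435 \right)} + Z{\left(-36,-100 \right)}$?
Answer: $\frac{129677}{435} \approx 298.11$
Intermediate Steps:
$Z{\left(f,c \right)} = c + f$
$Q{\left(V \right)} = \frac{-388 + V^{2}}{V}$ ($Q{\left(V \right)} = \frac{V^{2} - 388}{V} = \frac{-388 + V^{2}}{V}$)
$Q{\left(435 \right)} + Z{\left(-36,-100 \right)} = \left(435 - \frac{388}{435}\right) - 136 = \frac{188837}{435} - 136 = \frac{129677}{435}$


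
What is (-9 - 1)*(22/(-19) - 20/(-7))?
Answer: -2260/133 ≈ -16.992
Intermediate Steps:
(-9 - 1)*(22/(-19) - 20/(-7)) = -10*(22*(-1/19) - 20*(-1/7)) = -10*(-22/19 + 20/7) = -10*226/133 = -2260/133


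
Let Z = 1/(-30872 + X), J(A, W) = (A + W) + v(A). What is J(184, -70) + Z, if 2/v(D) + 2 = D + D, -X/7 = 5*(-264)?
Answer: 451308233/3958656 ≈ 114.01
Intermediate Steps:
X = 9240 (X = -35*(-264) = -7*(-1320) = 9240)
v(D) = 2/(-2 + 2*D) (v(D) = 2/(-2 + (D + D)) = 2/(-2 + 2*D))
J(A, W) = A + W + 1/(-1 + A) (J(A, W) = (A + W) + 1/(-1 + A) = A + W + 1/(-1 + A))
Z = -1/21632 (Z = 1/(-30872 + 9240) = 1/(-21632) = -1/21632 ≈ -4.6228e-5)
J(184, -70) + Z = (1 + (-1 + 184)*(184 - 70))/(-1 + 184) - 1/21632 = (1 + 183*114)/183 - 1/21632 = (1 + 20862)/183 - 1/21632 = (1/183)*20863 - 1/21632 = 20863/183 - 1/21632 = 451308233/3958656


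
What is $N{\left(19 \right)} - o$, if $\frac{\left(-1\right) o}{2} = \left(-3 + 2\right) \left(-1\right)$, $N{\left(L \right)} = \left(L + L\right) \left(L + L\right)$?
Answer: $1446$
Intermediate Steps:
$N{\left(L \right)} = 4 L^{2}$ ($N{\left(L \right)} = 2 L 2 L = 4 L^{2}$)
$o = -2$ ($o = - 2 \left(-3 + 2\right) \left(-1\right) = - 2 \left(\left(-1\right) \left(-1\right)\right) = \left(-2\right) 1 = -2$)
$N{\left(19 \right)} - o = 4 \cdot 19^{2} - -2 = 4 \cdot 361 + 2 = 1444 + 2 = 1446$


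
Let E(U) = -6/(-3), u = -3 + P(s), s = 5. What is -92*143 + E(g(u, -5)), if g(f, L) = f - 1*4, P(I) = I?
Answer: -13154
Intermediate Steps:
u = 2 (u = -3 + 5 = 2)
g(f, L) = -4 + f (g(f, L) = f - 4 = -4 + f)
E(U) = 2 (E(U) = -6*(-1/3) = 2)
-92*143 + E(g(u, -5)) = -92*143 + 2 = -13156 + 2 = -13154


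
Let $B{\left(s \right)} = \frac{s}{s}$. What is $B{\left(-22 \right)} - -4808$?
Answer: $4809$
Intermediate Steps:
$B{\left(s \right)} = 1$
$B{\left(-22 \right)} - -4808 = 1 - -4808 = 1 + 4808 = 4809$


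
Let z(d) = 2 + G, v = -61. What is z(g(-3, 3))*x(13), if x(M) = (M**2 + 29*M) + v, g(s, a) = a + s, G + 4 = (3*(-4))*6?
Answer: -35890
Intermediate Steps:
G = -76 (G = -4 + (3*(-4))*6 = -4 - 12*6 = -4 - 72 = -76)
x(M) = -61 + M**2 + 29*M (x(M) = (M**2 + 29*M) - 61 = -61 + M**2 + 29*M)
z(d) = -74 (z(d) = 2 - 76 = -74)
z(g(-3, 3))*x(13) = -74*(-61 + 13**2 + 29*13) = -74*(-61 + 169 + 377) = -74*485 = -35890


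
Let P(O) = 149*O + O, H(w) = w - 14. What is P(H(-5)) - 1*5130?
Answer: -7980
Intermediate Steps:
H(w) = -14 + w
P(O) = 150*O
P(H(-5)) - 1*5130 = 150*(-14 - 5) - 1*5130 = 150*(-19) - 5130 = -2850 - 5130 = -7980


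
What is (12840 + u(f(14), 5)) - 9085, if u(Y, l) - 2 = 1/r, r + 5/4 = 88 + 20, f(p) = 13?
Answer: 1604243/427 ≈ 3757.0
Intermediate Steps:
r = 427/4 (r = -5/4 + (88 + 20) = -5/4 + 108 = 427/4 ≈ 106.75)
u(Y, l) = 858/427 (u(Y, l) = 2 + 1/(427/4) = 2 + 4/427 = 858/427)
(12840 + u(f(14), 5)) - 9085 = (12840 + 858/427) - 9085 = 5483538/427 - 9085 = 1604243/427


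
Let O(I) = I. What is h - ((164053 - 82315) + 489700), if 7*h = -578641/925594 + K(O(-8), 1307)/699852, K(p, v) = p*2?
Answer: -647789601682867111/1133612921154 ≈ -5.7144e+5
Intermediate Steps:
K(p, v) = 2*p
h = -101244467659/1133612921154 (h = (-578641/925594 + (2*(-8))/699852)/7 = (-578641*1/925594 - 16*1/699852)/7 = (-578641/925594 - 4/174963)/7 = (⅐)*(-101244467659/161944703022) = -101244467659/1133612921154 ≈ -0.089311)
h - ((164053 - 82315) + 489700) = -101244467659/1133612921154 - ((164053 - 82315) + 489700) = -101244467659/1133612921154 - (81738 + 489700) = -101244467659/1133612921154 - 1*571438 = -101244467659/1133612921154 - 571438 = -647789601682867111/1133612921154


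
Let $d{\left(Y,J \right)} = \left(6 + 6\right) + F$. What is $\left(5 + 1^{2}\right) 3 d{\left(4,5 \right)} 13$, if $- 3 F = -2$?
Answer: $2964$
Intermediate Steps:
$F = \frac{2}{3}$ ($F = \left(- \frac{1}{3}\right) \left(-2\right) = \frac{2}{3} \approx 0.66667$)
$d{\left(Y,J \right)} = \frac{38}{3}$ ($d{\left(Y,J \right)} = \left(6 + 6\right) + \frac{2}{3} = 12 + \frac{2}{3} = \frac{38}{3}$)
$\left(5 + 1^{2}\right) 3 d{\left(4,5 \right)} 13 = \left(5 + 1^{2}\right) 3 \cdot \frac{38}{3} \cdot 13 = \left(5 + 1\right) 38 \cdot 13 = 6 \cdot 38 \cdot 13 = 228 \cdot 13 = 2964$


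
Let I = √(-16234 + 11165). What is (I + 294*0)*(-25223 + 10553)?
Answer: -14670*I*√5069 ≈ -1.0445e+6*I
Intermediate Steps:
I = I*√5069 (I = √(-5069) = I*√5069 ≈ 71.197*I)
(I + 294*0)*(-25223 + 10553) = (I*√5069 + 294*0)*(-25223 + 10553) = (I*√5069 + 0)*(-14670) = (I*√5069)*(-14670) = -14670*I*√5069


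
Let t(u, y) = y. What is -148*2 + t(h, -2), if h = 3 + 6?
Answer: -298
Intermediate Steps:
h = 9
-148*2 + t(h, -2) = -148*2 - 2 = -296 - 2 = -298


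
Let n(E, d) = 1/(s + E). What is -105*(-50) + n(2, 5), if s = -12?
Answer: 52499/10 ≈ 5249.9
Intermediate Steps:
n(E, d) = 1/(-12 + E)
-105*(-50) + n(2, 5) = -105*(-50) + 1/(-12 + 2) = 5250 + 1/(-10) = 5250 - ⅒ = 52499/10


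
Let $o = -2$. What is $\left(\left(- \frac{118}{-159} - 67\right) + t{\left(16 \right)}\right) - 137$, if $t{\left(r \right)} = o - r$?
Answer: $- \frac{35180}{159} \approx -221.26$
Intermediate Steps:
$t{\left(r \right)} = -2 - r$
$\left(\left(- \frac{118}{-159} - 67\right) + t{\left(16 \right)}\right) - 137 = \left(\left(- \frac{118}{-159} - 67\right) - 18\right) - 137 = \left(\left(\left(-118\right) \left(- \frac{1}{159}\right) - 67\right) - 18\right) - 137 = \left(\left(\frac{118}{159} - 67\right) - 18\right) - 137 = \left(- \frac{10535}{159} - 18\right) - 137 = - \frac{13397}{159} - 137 = - \frac{35180}{159}$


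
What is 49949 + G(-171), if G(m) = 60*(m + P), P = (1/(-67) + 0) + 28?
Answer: 2771663/67 ≈ 41368.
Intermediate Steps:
P = 1875/67 (P = (-1/67 + 0) + 28 = -1/67 + 28 = 1875/67 ≈ 27.985)
G(m) = 112500/67 + 60*m (G(m) = 60*(m + 1875/67) = 60*(1875/67 + m) = 112500/67 + 60*m)
49949 + G(-171) = 49949 + (112500/67 + 60*(-171)) = 49949 + (112500/67 - 10260) = 49949 - 574920/67 = 2771663/67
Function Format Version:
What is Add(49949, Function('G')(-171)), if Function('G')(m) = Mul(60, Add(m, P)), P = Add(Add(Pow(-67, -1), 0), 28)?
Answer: Rational(2771663, 67) ≈ 41368.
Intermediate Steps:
P = Rational(1875, 67) (P = Add(Add(Rational(-1, 67), 0), 28) = Add(Rational(-1, 67), 28) = Rational(1875, 67) ≈ 27.985)
Function('G')(m) = Add(Rational(112500, 67), Mul(60, m)) (Function('G')(m) = Mul(60, Add(m, Rational(1875, 67))) = Mul(60, Add(Rational(1875, 67), m)) = Add(Rational(112500, 67), Mul(60, m)))
Add(49949, Function('G')(-171)) = Add(49949, Add(Rational(112500, 67), Mul(60, -171))) = Add(49949, Add(Rational(112500, 67), -10260)) = Add(49949, Rational(-574920, 67)) = Rational(2771663, 67)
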